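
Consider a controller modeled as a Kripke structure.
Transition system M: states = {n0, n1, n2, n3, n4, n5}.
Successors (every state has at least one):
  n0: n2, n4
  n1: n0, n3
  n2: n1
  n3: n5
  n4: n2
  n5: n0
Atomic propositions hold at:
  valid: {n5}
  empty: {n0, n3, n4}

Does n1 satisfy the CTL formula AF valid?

AF valid: least fixpoint, start Z0 = {n5}, add states with every successor in Z. Z1 = {n3, n5}; fixed.
Sat(AF valid) = {n3, n5}
n1 ∉ Sat(AF valid) = {n3, n5}, so the formula does not hold at n1.

No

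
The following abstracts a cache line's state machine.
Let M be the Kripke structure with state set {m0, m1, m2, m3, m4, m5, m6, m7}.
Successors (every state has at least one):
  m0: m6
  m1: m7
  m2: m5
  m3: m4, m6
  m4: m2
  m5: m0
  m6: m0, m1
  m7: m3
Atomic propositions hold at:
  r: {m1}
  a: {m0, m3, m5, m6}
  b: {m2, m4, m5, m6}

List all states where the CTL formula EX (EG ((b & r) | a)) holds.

{m0, m2, m3, m5, m6, m7}

Sat(b & r) = ∅
Sat((b & r) | a) = {m0, m3, m5, m6}
EG ((b & r) | a): greatest fixpoint, start Z0 = {m0, m3, m5, m6}, keep only states in Sat with some successor in Z. Already a fixed point.
Sat(EG ((b & r) | a)) = {m0, m3, m5, m6}
Sat(EX (EG ((b & r) | a))) = {s : some successor in {m0, m3, m5, m6}} = {m0, m2, m3, m5, m6, m7}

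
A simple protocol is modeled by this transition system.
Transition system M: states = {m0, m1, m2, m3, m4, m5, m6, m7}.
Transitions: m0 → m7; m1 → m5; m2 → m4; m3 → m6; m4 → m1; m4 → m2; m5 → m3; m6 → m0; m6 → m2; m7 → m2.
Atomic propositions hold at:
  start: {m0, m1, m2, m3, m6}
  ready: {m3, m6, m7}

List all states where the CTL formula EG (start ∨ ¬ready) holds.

Sat(¬ready) = {m0, m1, m2, m4, m5}
Sat(start ∨ ¬ready) = {m0, m1, m2, m3, m4, m5, m6}
EG (start ∨ ¬ready): greatest fixpoint, start Z0 = {m0, m1, m2, m3, m4, m5, m6}, keep only states in Sat with some successor in Z. Z1 = {m1, m2, m3, m4, m5, m6}; fixed.
Sat(EG (start ∨ ¬ready)) = {m1, m2, m3, m4, m5, m6}

{m1, m2, m3, m4, m5, m6}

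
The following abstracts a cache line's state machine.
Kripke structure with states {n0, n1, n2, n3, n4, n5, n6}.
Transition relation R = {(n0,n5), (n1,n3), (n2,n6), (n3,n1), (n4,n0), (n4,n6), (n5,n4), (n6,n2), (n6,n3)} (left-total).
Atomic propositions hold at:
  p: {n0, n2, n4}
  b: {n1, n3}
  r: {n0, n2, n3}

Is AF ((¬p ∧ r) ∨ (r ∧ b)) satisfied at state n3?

Yes

Sat(¬p) = {n1, n3, n5, n6}
Sat(¬p ∧ r) = {n3}
Sat(r ∧ b) = {n3}
Sat((¬p ∧ r) ∨ (r ∧ b)) = {n3}
AF ((¬p ∧ r) ∨ (r ∧ b)): least fixpoint, start Z0 = {n3}, add states with every successor in Z. Z1 = {n1, n3}; fixed.
Sat(AF ((¬p ∧ r) ∨ (r ∧ b))) = {n1, n3}
n3 ∈ Sat(AF ((¬p ∧ r) ∨ (r ∧ b))) = {n1, n3}, so the formula holds at n3.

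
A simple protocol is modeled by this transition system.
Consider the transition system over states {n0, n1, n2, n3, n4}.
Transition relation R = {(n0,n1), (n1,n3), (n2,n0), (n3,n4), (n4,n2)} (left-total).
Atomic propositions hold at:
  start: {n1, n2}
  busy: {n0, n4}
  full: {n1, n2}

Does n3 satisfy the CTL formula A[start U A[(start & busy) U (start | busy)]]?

No

Sat(start & busy) = ∅
Sat(start | busy) = {n0, n1, n2, n4}
A[(start & busy) U (start | busy)]: least fixpoint, start Z0 = Sat((start | busy)) = {n0, n1, n2, n4}, add states in Sat(start & busy) with every successor in Z. Already a fixed point.
Sat(A[(start & busy) U (start | busy)]) = {n0, n1, n2, n4}
A[start U A[(start & busy) U (start | busy)]]: least fixpoint, start Z0 = Sat(A[(start & busy) U (start | busy)]) = {n0, n1, n2, n4}, add states in Sat(start) with every successor in Z. Already a fixed point.
Sat(A[start U A[(start & busy) U (start | busy)]]) = {n0, n1, n2, n4}
n3 ∉ Sat(A[start U A[(start & busy) U (start | busy)]]) = {n0, n1, n2, n4}, so the formula does not hold at n3.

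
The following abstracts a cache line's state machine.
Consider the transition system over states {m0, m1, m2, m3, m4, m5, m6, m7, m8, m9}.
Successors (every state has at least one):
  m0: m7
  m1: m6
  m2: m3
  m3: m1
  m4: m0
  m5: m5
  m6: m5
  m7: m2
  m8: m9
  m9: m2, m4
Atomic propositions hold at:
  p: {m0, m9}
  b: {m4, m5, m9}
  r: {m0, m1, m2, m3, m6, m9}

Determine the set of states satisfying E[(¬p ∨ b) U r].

{m0, m1, m2, m3, m4, m6, m7, m8, m9}

Sat(¬p) = {m1, m2, m3, m4, m5, m6, m7, m8}
Sat(¬p ∨ b) = {m1, m2, m3, m4, m5, m6, m7, m8, m9}
E[(¬p ∨ b) U r]: least fixpoint, start Z0 = Sat(r) = {m0, m1, m2, m3, m6, m9}, add states in Sat(¬p ∨ b) with some successor in Z. Z1 = {m0, m1, m2, m3, m4, m6, m7, m8, m9}; fixed.
Sat(E[(¬p ∨ b) U r]) = {m0, m1, m2, m3, m4, m6, m7, m8, m9}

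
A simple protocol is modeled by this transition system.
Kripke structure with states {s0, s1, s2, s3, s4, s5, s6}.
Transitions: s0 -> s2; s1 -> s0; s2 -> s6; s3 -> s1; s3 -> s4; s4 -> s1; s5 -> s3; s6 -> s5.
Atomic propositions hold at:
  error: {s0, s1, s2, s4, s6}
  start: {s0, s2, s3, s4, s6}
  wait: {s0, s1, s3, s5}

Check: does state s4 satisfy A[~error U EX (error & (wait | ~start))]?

Yes

Sat(~error) = {s3, s5}
Sat(~start) = {s1, s5}
Sat(wait | ~start) = {s0, s1, s3, s5}
Sat(error & (wait | ~start)) = {s0, s1}
Sat(EX (error & (wait | ~start))) = {s : some successor in {s0, s1}} = {s1, s3, s4}
A[~error U EX (error & (wait | ~start))]: least fixpoint, start Z0 = Sat(EX (error & (wait | ~start))) = {s1, s3, s4}, add states in Sat(~error) with every successor in Z. Z1 = {s1, s3, s4, s5}; fixed.
Sat(A[~error U EX (error & (wait | ~start))]) = {s1, s3, s4, s5}
s4 ∈ Sat(A[~error U EX (error & (wait | ~start))]) = {s1, s3, s4, s5}, so the formula holds at s4.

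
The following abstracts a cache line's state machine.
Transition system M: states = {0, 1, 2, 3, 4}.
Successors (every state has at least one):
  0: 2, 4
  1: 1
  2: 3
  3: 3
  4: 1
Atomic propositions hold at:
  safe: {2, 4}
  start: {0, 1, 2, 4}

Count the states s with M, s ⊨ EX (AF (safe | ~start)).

Sat(~start) = {3}
Sat(safe | ~start) = {2, 3, 4}
AF (safe | ~start): least fixpoint, start Z0 = {2, 3, 4}, add states with every successor in Z. Z1 = {0, 2, 3, 4}; fixed.
Sat(AF (safe | ~start)) = {0, 2, 3, 4}
Sat(EX (AF (safe | ~start))) = {s : some successor in {0, 2, 3, 4}} = {0, 2, 3}
|Sat(EX (AF (safe | ~start)))| = |{0, 2, 3}| = 3.

3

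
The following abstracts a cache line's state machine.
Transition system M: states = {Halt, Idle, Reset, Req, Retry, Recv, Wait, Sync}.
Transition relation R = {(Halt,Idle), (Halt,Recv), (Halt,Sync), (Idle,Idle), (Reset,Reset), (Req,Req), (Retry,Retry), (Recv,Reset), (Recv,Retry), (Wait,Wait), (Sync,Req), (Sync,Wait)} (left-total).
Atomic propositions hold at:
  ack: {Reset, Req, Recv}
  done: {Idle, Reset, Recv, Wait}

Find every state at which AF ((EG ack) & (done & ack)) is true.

EG ack: greatest fixpoint, start Z0 = {Reset, Req, Recv}, keep only states in Sat with some successor in Z. Already a fixed point.
Sat(EG ack) = {Reset, Req, Recv}
Sat(done & ack) = {Reset, Recv}
Sat((EG ack) & (done & ack)) = {Reset, Recv}
AF ((EG ack) & (done & ack)): least fixpoint, start Z0 = {Reset, Recv}, add states with every successor in Z. Already a fixed point.
Sat(AF ((EG ack) & (done & ack))) = {Reset, Recv}

{Reset, Recv}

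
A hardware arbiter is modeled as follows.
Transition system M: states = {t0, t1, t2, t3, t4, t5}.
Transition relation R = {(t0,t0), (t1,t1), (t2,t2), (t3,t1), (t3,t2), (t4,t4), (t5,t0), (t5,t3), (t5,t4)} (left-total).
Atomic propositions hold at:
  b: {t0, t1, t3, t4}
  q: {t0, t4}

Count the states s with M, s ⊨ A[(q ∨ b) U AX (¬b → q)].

4

Sat(q ∨ b) = {t0, t1, t3, t4}
Sat(¬b) = {t2, t5}
Sat(¬b → q) = {t0, t1, t3, t4}
Sat(AX (¬b → q)) = {s : every successor in {t0, t1, t3, t4}} = {t0, t1, t4, t5}
A[(q ∨ b) U AX (¬b → q)]: least fixpoint, start Z0 = Sat(AX (¬b → q)) = {t0, t1, t4, t5}, add states in Sat(q ∨ b) with every successor in Z. Already a fixed point.
Sat(A[(q ∨ b) U AX (¬b → q)]) = {t0, t1, t4, t5}
|Sat(A[(q ∨ b) U AX (¬b → q)])| = |{t0, t1, t4, t5}| = 4.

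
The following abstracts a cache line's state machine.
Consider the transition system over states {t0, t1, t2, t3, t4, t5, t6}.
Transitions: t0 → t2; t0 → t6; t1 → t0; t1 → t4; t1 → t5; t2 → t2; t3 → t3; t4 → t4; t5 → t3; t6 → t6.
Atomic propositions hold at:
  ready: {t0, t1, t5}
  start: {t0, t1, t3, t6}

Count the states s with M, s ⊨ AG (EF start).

3

EF start: least fixpoint, start Z0 = {t0, t1, t3, t6}, add states with some successor in Z. Z1 = {t0, t1, t3, t5, t6}; fixed.
Sat(EF start) = {t0, t1, t3, t5, t6}
AG (EF start): greatest fixpoint, start Z0 = {t0, t1, t3, t5, t6}, keep only states in Sat with every successor in Z. Z1 = {t3, t5, t6}; fixed.
Sat(AG (EF start)) = {t3, t5, t6}
|Sat(AG (EF start))| = |{t3, t5, t6}| = 3.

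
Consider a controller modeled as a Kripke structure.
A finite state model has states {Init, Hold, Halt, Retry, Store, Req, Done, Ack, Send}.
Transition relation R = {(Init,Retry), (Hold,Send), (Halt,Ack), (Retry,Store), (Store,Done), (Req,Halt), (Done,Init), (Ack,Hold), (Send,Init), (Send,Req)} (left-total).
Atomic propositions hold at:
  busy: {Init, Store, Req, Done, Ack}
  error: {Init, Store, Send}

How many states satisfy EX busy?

Sat(EX busy) = {s : some successor in {Init, Store, Req, Done, Ack}} = {Halt, Retry, Store, Done, Send}
|Sat(EX busy)| = |{Halt, Retry, Store, Done, Send}| = 5.

5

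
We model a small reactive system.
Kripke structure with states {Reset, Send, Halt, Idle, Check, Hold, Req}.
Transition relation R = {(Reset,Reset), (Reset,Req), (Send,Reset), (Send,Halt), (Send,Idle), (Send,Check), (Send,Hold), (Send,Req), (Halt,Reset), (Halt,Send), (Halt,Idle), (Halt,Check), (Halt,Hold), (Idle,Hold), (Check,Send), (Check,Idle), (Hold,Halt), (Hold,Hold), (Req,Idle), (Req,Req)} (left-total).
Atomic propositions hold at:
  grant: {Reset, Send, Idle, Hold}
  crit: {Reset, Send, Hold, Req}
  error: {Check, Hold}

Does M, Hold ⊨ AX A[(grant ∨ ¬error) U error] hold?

Sat(¬error) = {Reset, Send, Halt, Idle, Req}
Sat(grant ∨ ¬error) = {Reset, Send, Halt, Idle, Hold, Req}
A[(grant ∨ ¬error) U error]: least fixpoint, start Z0 = Sat(error) = {Check, Hold}, add states in Sat(grant ∨ ¬error) with every successor in Z. Z1 = {Idle, Check, Hold}; fixed.
Sat(A[(grant ∨ ¬error) U error]) = {Idle, Check, Hold}
Sat(AX A[(grant ∨ ¬error) U error]) = {s : every successor in {Idle, Check, Hold}} = {Idle}
Hold ∉ Sat(AX A[(grant ∨ ¬error) U error]) = {Idle}, so the formula does not hold at Hold.

No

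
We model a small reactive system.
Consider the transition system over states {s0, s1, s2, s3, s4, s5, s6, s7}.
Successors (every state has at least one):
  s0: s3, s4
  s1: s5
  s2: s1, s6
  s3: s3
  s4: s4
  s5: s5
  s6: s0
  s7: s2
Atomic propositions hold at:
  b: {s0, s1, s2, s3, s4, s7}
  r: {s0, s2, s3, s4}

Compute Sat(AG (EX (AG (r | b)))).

Sat(r | b) = {s0, s1, s2, s3, s4, s7}
AG (r | b): greatest fixpoint, start Z0 = {s0, s1, s2, s3, s4, s7}, keep only states in Sat with every successor in Z. Z1 = {s0, s3, s4, s7}; Z2 = {s0, s3, s4}; fixed.
Sat(AG (r | b)) = {s0, s3, s4}
Sat(EX (AG (r | b))) = {s : some successor in {s0, s3, s4}} = {s0, s3, s4, s6}
AG (EX (AG (r | b))): greatest fixpoint, start Z0 = {s0, s3, s4, s6}, keep only states in Sat with every successor in Z. Already a fixed point.
Sat(AG (EX (AG (r | b)))) = {s0, s3, s4, s6}

{s0, s3, s4, s6}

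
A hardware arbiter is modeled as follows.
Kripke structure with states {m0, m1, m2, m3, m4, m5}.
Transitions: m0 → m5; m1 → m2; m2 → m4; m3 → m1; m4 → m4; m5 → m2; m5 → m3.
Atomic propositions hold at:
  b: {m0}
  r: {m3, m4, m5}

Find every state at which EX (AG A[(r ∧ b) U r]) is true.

{m2, m4}

Sat(r ∧ b) = ∅
A[(r ∧ b) U r]: least fixpoint, start Z0 = Sat(r) = {m3, m4, m5}, add states in Sat(r ∧ b) with every successor in Z. Already a fixed point.
Sat(A[(r ∧ b) U r]) = {m3, m4, m5}
AG A[(r ∧ b) U r]: greatest fixpoint, start Z0 = {m3, m4, m5}, keep only states in Sat with every successor in Z. Z1 = {m4}; fixed.
Sat(AG A[(r ∧ b) U r]) = {m4}
Sat(EX (AG A[(r ∧ b) U r])) = {s : some successor in {m4}} = {m2, m4}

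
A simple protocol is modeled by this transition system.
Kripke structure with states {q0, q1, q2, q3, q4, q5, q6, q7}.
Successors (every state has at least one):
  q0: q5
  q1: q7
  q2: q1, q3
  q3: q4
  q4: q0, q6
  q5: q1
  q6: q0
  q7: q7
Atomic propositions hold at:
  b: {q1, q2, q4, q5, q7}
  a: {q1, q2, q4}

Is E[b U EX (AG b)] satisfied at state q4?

AG b: greatest fixpoint, start Z0 = {q1, q2, q4, q5, q7}, keep only states in Sat with every successor in Z. Z1 = {q1, q5, q7}; fixed.
Sat(AG b) = {q1, q5, q7}
Sat(EX (AG b)) = {s : some successor in {q1, q5, q7}} = {q0, q1, q2, q5, q7}
E[b U EX (AG b)]: least fixpoint, start Z0 = Sat(EX (AG b)) = {q0, q1, q2, q5, q7}, add states in Sat(b) with some successor in Z. Z1 = {q0, q1, q2, q4, q5, q7}; fixed.
Sat(E[b U EX (AG b)]) = {q0, q1, q2, q4, q5, q7}
q4 ∈ Sat(E[b U EX (AG b)]) = {q0, q1, q2, q4, q5, q7}, so the formula holds at q4.

Yes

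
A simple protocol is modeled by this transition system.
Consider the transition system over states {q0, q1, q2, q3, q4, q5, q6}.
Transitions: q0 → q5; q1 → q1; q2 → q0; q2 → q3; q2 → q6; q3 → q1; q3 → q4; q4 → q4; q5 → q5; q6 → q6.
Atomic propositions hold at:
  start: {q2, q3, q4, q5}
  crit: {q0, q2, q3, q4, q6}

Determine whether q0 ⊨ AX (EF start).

Yes

EF start: least fixpoint, start Z0 = {q2, q3, q4, q5}, add states with some successor in Z. Z1 = {q0, q2, q3, q4, q5}; fixed.
Sat(EF start) = {q0, q2, q3, q4, q5}
Sat(AX (EF start)) = {s : every successor in {q0, q2, q3, q4, q5}} = {q0, q4, q5}
q0 ∈ Sat(AX (EF start)) = {q0, q4, q5}, so the formula holds at q0.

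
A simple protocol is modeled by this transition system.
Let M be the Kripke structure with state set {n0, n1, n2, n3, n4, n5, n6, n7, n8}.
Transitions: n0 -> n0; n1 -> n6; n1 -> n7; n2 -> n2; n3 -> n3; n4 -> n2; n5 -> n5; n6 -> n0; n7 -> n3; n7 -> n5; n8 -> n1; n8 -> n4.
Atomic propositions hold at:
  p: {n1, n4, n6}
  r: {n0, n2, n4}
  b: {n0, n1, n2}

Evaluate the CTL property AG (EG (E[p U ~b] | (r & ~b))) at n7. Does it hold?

Yes

Sat(~b) = {n3, n4, n5, n6, n7, n8}
E[p U ~b]: least fixpoint, start Z0 = Sat(~b) = {n3, n4, n5, n6, n7, n8}, add states in Sat(p) with some successor in Z. Z1 = {n1, n3, n4, n5, n6, n7, n8}; fixed.
Sat(E[p U ~b]) = {n1, n3, n4, n5, n6, n7, n8}
Sat(r & ~b) = {n4}
Sat(E[p U ~b] | (r & ~b)) = {n1, n3, n4, n5, n6, n7, n8}
EG (E[p U ~b] | (r & ~b)): greatest fixpoint, start Z0 = {n1, n3, n4, n5, n6, n7, n8}, keep only states in Sat with some successor in Z. Z1 = {n1, n3, n5, n7, n8}; fixed.
Sat(EG (E[p U ~b] | (r & ~b))) = {n1, n3, n5, n7, n8}
AG (EG (E[p U ~b] | (r & ~b))): greatest fixpoint, start Z0 = {n1, n3, n5, n7, n8}, keep only states in Sat with every successor in Z. Z1 = {n3, n5, n7}; fixed.
Sat(AG (EG (E[p U ~b] | (r & ~b)))) = {n3, n5, n7}
n7 ∈ Sat(AG (EG (E[p U ~b] | (r & ~b)))) = {n3, n5, n7}, so the formula holds at n7.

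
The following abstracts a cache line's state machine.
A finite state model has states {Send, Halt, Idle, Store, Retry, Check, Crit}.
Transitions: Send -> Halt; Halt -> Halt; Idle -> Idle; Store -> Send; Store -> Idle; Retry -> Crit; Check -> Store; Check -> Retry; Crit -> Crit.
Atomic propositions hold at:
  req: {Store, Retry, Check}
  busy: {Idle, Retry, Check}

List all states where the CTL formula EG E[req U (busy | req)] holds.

Sat(busy | req) = {Idle, Store, Retry, Check}
E[req U (busy | req)]: least fixpoint, start Z0 = Sat((busy | req)) = {Idle, Store, Retry, Check}, add states in Sat(req) with some successor in Z. Already a fixed point.
Sat(E[req U (busy | req)]) = {Idle, Store, Retry, Check}
EG E[req U (busy | req)]: greatest fixpoint, start Z0 = {Idle, Store, Retry, Check}, keep only states in Sat with some successor in Z. Z1 = {Idle, Store, Check}; fixed.
Sat(EG E[req U (busy | req)]) = {Idle, Store, Check}

{Idle, Store, Check}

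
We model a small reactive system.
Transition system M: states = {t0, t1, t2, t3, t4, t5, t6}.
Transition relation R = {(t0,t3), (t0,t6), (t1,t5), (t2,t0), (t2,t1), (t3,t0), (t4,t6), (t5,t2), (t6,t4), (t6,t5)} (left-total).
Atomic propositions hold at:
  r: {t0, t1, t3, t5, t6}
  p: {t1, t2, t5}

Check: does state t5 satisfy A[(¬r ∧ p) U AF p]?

Sat(¬r) = {t2, t4}
Sat(¬r ∧ p) = {t2}
AF p: least fixpoint, start Z0 = {t1, t2, t5}, add states with every successor in Z. Already a fixed point.
Sat(AF p) = {t1, t2, t5}
A[(¬r ∧ p) U AF p]: least fixpoint, start Z0 = Sat(AF p) = {t1, t2, t5}, add states in Sat(¬r ∧ p) with every successor in Z. Already a fixed point.
Sat(A[(¬r ∧ p) U AF p]) = {t1, t2, t5}
t5 ∈ Sat(A[(¬r ∧ p) U AF p]) = {t1, t2, t5}, so the formula holds at t5.

Yes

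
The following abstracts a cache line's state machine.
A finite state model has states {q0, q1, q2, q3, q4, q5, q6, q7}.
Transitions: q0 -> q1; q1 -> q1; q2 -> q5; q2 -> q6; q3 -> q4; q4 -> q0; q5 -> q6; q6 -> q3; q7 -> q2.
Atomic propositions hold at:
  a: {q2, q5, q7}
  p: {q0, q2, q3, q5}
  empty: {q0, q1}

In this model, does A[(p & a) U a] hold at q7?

Yes

Sat(p & a) = {q2, q5}
A[(p & a) U a]: least fixpoint, start Z0 = Sat(a) = {q2, q5, q7}, add states in Sat(p & a) with every successor in Z. Already a fixed point.
Sat(A[(p & a) U a]) = {q2, q5, q7}
q7 ∈ Sat(A[(p & a) U a]) = {q2, q5, q7}, so the formula holds at q7.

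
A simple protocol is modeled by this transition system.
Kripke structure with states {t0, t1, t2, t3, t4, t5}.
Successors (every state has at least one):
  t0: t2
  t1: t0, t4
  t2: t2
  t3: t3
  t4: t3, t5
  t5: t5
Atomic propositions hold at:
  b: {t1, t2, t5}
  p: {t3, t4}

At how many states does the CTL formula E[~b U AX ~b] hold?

Sat(~b) = {t0, t3, t4}
Sat(AX ~b) = {s : every successor in {t0, t3, t4}} = {t1, t3}
E[~b U AX ~b]: least fixpoint, start Z0 = Sat(AX ~b) = {t1, t3}, add states in Sat(~b) with some successor in Z. Z1 = {t1, t3, t4}; fixed.
Sat(E[~b U AX ~b]) = {t1, t3, t4}
|Sat(E[~b U AX ~b])| = |{t1, t3, t4}| = 3.

3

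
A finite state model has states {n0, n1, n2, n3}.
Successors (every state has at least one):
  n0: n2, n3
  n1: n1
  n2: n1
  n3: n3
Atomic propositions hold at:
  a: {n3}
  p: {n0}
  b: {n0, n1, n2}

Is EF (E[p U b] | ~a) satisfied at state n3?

No

E[p U b]: least fixpoint, start Z0 = Sat(b) = {n0, n1, n2}, add states in Sat(p) with some successor in Z. Already a fixed point.
Sat(E[p U b]) = {n0, n1, n2}
Sat(~a) = {n0, n1, n2}
Sat(E[p U b] | ~a) = {n0, n1, n2}
EF (E[p U b] | ~a): least fixpoint, start Z0 = {n0, n1, n2}, add states with some successor in Z. Already a fixed point.
Sat(EF (E[p U b] | ~a)) = {n0, n1, n2}
n3 ∉ Sat(EF (E[p U b] | ~a)) = {n0, n1, n2}, so the formula does not hold at n3.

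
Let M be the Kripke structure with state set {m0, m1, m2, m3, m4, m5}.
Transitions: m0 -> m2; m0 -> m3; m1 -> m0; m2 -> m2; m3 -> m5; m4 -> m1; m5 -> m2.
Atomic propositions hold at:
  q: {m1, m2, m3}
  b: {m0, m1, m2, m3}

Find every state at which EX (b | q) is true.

Sat(b | q) = {m0, m1, m2, m3}
Sat(EX (b | q)) = {s : some successor in {m0, m1, m2, m3}} = {m0, m1, m2, m4, m5}

{m0, m1, m2, m4, m5}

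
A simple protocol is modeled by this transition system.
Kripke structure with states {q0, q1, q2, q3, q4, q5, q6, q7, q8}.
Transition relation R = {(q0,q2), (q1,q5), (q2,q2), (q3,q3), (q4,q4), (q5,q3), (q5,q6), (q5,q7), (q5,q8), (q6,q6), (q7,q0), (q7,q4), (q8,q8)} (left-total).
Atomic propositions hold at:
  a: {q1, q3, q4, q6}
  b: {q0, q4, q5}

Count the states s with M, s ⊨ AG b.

1

AG b: greatest fixpoint, start Z0 = {q0, q4, q5}, keep only states in Sat with every successor in Z. Z1 = {q4}; fixed.
Sat(AG b) = {q4}
|Sat(AG b)| = |{q4}| = 1.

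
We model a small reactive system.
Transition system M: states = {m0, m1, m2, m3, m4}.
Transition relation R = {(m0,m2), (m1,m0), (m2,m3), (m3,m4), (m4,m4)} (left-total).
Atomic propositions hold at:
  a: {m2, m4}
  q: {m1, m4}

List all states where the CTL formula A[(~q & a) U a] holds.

Sat(~q) = {m0, m2, m3}
Sat(~q & a) = {m2}
A[(~q & a) U a]: least fixpoint, start Z0 = Sat(a) = {m2, m4}, add states in Sat(~q & a) with every successor in Z. Already a fixed point.
Sat(A[(~q & a) U a]) = {m2, m4}

{m2, m4}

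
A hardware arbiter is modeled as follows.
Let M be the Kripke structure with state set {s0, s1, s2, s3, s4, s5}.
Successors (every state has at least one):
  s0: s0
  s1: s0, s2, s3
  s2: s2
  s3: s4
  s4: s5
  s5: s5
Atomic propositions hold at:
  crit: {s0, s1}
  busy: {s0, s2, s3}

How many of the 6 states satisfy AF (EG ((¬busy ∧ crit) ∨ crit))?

2

Sat(¬busy) = {s1, s4, s5}
Sat(¬busy ∧ crit) = {s1}
Sat((¬busy ∧ crit) ∨ crit) = {s0, s1}
EG ((¬busy ∧ crit) ∨ crit): greatest fixpoint, start Z0 = {s0, s1}, keep only states in Sat with some successor in Z. Already a fixed point.
Sat(EG ((¬busy ∧ crit) ∨ crit)) = {s0, s1}
AF (EG ((¬busy ∧ crit) ∨ crit)): least fixpoint, start Z0 = {s0, s1}, add states with every successor in Z. Already a fixed point.
Sat(AF (EG ((¬busy ∧ crit) ∨ crit))) = {s0, s1}
|Sat(AF (EG ((¬busy ∧ crit) ∨ crit)))| = |{s0, s1}| = 2.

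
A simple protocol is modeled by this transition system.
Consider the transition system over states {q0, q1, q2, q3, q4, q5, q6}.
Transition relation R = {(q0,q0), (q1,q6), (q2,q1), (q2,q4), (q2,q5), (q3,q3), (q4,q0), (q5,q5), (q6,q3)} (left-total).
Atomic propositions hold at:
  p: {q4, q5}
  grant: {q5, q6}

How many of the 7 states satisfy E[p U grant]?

E[p U grant]: least fixpoint, start Z0 = Sat(grant) = {q5, q6}, add states in Sat(p) with some successor in Z. Already a fixed point.
Sat(E[p U grant]) = {q5, q6}
|Sat(E[p U grant])| = |{q5, q6}| = 2.

2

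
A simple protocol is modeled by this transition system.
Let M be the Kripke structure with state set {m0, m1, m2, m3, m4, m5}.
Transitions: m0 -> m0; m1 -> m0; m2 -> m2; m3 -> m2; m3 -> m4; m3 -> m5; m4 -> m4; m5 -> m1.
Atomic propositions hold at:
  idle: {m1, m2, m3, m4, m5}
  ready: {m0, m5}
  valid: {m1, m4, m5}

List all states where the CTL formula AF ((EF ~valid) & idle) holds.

{m1, m2, m3, m5}

Sat(~valid) = {m0, m2, m3}
EF ~valid: least fixpoint, start Z0 = {m0, m2, m3}, add states with some successor in Z. Z1 = {m0, m1, m2, m3}; Z2 = {m0, m1, m2, m3, m5}; fixed.
Sat(EF ~valid) = {m0, m1, m2, m3, m5}
Sat((EF ~valid) & idle) = {m1, m2, m3, m5}
AF ((EF ~valid) & idle): least fixpoint, start Z0 = {m1, m2, m3, m5}, add states with every successor in Z. Already a fixed point.
Sat(AF ((EF ~valid) & idle)) = {m1, m2, m3, m5}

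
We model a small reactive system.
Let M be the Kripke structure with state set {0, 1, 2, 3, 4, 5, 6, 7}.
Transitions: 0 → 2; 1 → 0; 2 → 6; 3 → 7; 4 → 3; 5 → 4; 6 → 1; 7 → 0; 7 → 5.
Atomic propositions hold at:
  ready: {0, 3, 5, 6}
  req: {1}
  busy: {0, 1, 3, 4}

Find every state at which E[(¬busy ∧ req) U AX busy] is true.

{1, 4, 5, 6}

Sat(¬busy) = {2, 5, 6, 7}
Sat(¬busy ∧ req) = ∅
Sat(AX busy) = {s : every successor in {0, 1, 3, 4}} = {1, 4, 5, 6}
E[(¬busy ∧ req) U AX busy]: least fixpoint, start Z0 = Sat(AX busy) = {1, 4, 5, 6}, add states in Sat(¬busy ∧ req) with some successor in Z. Already a fixed point.
Sat(E[(¬busy ∧ req) U AX busy]) = {1, 4, 5, 6}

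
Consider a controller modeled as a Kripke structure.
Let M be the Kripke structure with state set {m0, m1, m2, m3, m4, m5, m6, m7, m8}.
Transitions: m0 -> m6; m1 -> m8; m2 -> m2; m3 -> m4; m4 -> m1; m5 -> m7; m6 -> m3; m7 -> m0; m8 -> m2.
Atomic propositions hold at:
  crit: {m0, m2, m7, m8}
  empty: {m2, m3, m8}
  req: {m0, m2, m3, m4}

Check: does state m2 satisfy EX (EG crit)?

EG crit: greatest fixpoint, start Z0 = {m0, m2, m7, m8}, keep only states in Sat with some successor in Z. Z1 = {m2, m7, m8}; Z2 = {m2, m8}; fixed.
Sat(EG crit) = {m2, m8}
Sat(EX (EG crit)) = {s : some successor in {m2, m8}} = {m1, m2, m8}
m2 ∈ Sat(EX (EG crit)) = {m1, m2, m8}, so the formula holds at m2.

Yes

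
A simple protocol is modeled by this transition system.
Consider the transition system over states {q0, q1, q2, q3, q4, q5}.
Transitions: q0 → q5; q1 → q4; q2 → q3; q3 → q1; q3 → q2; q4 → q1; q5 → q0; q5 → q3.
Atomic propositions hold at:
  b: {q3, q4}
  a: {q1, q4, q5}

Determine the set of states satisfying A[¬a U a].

Sat(¬a) = {q0, q2, q3}
A[¬a U a]: least fixpoint, start Z0 = Sat(a) = {q1, q4, q5}, add states in Sat(¬a) with every successor in Z. Z1 = {q0, q1, q4, q5}; fixed.
Sat(A[¬a U a]) = {q0, q1, q4, q5}

{q0, q1, q4, q5}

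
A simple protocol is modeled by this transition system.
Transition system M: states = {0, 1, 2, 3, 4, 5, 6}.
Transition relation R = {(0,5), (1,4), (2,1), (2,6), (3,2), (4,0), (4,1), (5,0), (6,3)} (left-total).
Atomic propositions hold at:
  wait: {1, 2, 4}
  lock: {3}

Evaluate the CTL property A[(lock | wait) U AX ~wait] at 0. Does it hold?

Yes

Sat(lock | wait) = {1, 2, 3, 4}
Sat(~wait) = {0, 3, 5, 6}
Sat(AX ~wait) = {s : every successor in {0, 3, 5, 6}} = {0, 5, 6}
A[(lock | wait) U AX ~wait]: least fixpoint, start Z0 = Sat(AX ~wait) = {0, 5, 6}, add states in Sat(lock | wait) with every successor in Z. Already a fixed point.
Sat(A[(lock | wait) U AX ~wait]) = {0, 5, 6}
0 ∈ Sat(A[(lock | wait) U AX ~wait]) = {0, 5, 6}, so the formula holds at 0.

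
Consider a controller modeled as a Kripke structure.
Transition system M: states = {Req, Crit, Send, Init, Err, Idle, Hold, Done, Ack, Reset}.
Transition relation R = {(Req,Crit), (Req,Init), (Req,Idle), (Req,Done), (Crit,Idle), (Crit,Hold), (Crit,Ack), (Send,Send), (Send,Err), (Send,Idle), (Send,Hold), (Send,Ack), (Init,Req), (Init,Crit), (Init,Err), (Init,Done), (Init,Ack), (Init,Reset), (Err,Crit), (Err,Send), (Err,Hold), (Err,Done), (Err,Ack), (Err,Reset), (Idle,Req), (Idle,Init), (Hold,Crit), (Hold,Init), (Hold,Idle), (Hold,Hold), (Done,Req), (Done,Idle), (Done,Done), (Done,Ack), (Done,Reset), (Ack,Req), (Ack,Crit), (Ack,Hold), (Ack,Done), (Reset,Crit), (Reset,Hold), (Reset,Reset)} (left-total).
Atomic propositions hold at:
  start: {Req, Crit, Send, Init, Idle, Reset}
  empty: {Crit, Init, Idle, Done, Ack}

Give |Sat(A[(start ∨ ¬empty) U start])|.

6

Sat(¬empty) = {Req, Send, Err, Hold, Reset}
Sat(start ∨ ¬empty) = {Req, Crit, Send, Init, Err, Idle, Hold, Reset}
A[(start ∨ ¬empty) U start]: least fixpoint, start Z0 = Sat(start) = {Req, Crit, Send, Init, Idle, Reset}, add states in Sat(start ∨ ¬empty) with every successor in Z. Already a fixed point.
Sat(A[(start ∨ ¬empty) U start]) = {Req, Crit, Send, Init, Idle, Reset}
|Sat(A[(start ∨ ¬empty) U start])| = |{Req, Crit, Send, Init, Idle, Reset}| = 6.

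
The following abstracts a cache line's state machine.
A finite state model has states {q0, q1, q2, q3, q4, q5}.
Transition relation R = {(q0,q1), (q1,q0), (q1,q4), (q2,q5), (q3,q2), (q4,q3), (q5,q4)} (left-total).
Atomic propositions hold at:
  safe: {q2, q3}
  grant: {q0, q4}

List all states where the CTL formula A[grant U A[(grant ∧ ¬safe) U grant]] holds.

Sat(¬safe) = {q0, q1, q4, q5}
Sat(grant ∧ ¬safe) = {q0, q4}
A[(grant ∧ ¬safe) U grant]: least fixpoint, start Z0 = Sat(grant) = {q0, q4}, add states in Sat(grant ∧ ¬safe) with every successor in Z. Already a fixed point.
Sat(A[(grant ∧ ¬safe) U grant]) = {q0, q4}
A[grant U A[(grant ∧ ¬safe) U grant]]: least fixpoint, start Z0 = Sat(A[(grant ∧ ¬safe) U grant]) = {q0, q4}, add states in Sat(grant) with every successor in Z. Already a fixed point.
Sat(A[grant U A[(grant ∧ ¬safe) U grant]]) = {q0, q4}

{q0, q4}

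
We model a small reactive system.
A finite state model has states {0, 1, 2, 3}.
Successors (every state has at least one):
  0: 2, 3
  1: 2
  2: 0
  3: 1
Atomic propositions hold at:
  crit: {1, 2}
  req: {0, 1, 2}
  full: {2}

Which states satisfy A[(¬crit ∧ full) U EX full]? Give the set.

{0, 1}

Sat(¬crit) = {0, 3}
Sat(¬crit ∧ full) = ∅
Sat(EX full) = {s : some successor in {2}} = {0, 1}
A[(¬crit ∧ full) U EX full]: least fixpoint, start Z0 = Sat(EX full) = {0, 1}, add states in Sat(¬crit ∧ full) with every successor in Z. Already a fixed point.
Sat(A[(¬crit ∧ full) U EX full]) = {0, 1}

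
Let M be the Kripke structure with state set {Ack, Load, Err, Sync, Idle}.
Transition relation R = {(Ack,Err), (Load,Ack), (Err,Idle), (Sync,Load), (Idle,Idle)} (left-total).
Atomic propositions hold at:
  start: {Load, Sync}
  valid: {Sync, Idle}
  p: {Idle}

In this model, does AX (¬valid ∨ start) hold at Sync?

Yes

Sat(¬valid) = {Ack, Load, Err}
Sat(¬valid ∨ start) = {Ack, Load, Err, Sync}
Sat(AX (¬valid ∨ start)) = {s : every successor in {Ack, Load, Err, Sync}} = {Ack, Load, Sync}
Sync ∈ Sat(AX (¬valid ∨ start)) = {Ack, Load, Sync}, so the formula holds at Sync.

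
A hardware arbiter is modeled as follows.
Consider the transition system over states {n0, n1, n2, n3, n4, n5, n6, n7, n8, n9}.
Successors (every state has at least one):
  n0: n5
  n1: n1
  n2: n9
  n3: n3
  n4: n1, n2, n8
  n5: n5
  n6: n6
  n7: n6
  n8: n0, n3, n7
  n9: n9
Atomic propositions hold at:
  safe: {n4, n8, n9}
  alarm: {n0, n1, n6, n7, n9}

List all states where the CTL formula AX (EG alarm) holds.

EG alarm: greatest fixpoint, start Z0 = {n0, n1, n6, n7, n9}, keep only states in Sat with some successor in Z. Z1 = {n1, n6, n7, n9}; fixed.
Sat(EG alarm) = {n1, n6, n7, n9}
Sat(AX (EG alarm)) = {s : every successor in {n1, n6, n7, n9}} = {n1, n2, n6, n7, n9}

{n1, n2, n6, n7, n9}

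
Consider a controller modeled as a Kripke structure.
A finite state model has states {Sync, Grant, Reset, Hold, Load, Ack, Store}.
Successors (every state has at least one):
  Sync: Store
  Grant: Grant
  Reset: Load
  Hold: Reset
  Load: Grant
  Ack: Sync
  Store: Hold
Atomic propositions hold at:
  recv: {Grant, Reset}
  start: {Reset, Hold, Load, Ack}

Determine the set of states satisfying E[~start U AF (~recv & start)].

{Sync, Reset, Hold, Load, Ack, Store}

Sat(~start) = {Sync, Grant, Store}
Sat(~recv) = {Sync, Hold, Load, Ack, Store}
Sat(~recv & start) = {Hold, Load, Ack}
AF (~recv & start): least fixpoint, start Z0 = {Hold, Load, Ack}, add states with every successor in Z. Z1 = {Reset, Hold, Load, Ack, Store}; Z2 = {Sync, Reset, Hold, Load, Ack, Store}; fixed.
Sat(AF (~recv & start)) = {Sync, Reset, Hold, Load, Ack, Store}
E[~start U AF (~recv & start)]: least fixpoint, start Z0 = Sat(AF (~recv & start)) = {Sync, Reset, Hold, Load, Ack, Store}, add states in Sat(~start) with some successor in Z. Already a fixed point.
Sat(E[~start U AF (~recv & start)]) = {Sync, Reset, Hold, Load, Ack, Store}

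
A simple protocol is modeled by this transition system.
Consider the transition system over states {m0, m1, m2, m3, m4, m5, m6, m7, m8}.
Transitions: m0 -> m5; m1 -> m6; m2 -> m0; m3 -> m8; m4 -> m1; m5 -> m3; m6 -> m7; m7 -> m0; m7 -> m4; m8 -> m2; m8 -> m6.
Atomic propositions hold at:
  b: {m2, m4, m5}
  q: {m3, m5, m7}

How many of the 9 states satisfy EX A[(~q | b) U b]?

Sat(~q) = {m0, m1, m2, m4, m6, m8}
Sat(~q | b) = {m0, m1, m2, m4, m5, m6, m8}
A[(~q | b) U b]: least fixpoint, start Z0 = Sat(b) = {m2, m4, m5}, add states in Sat(~q | b) with every successor in Z. Z1 = {m0, m2, m4, m5}; fixed.
Sat(A[(~q | b) U b]) = {m0, m2, m4, m5}
Sat(EX A[(~q | b) U b]) = {s : some successor in {m0, m2, m4, m5}} = {m0, m2, m7, m8}
|Sat(EX A[(~q | b) U b])| = |{m0, m2, m7, m8}| = 4.

4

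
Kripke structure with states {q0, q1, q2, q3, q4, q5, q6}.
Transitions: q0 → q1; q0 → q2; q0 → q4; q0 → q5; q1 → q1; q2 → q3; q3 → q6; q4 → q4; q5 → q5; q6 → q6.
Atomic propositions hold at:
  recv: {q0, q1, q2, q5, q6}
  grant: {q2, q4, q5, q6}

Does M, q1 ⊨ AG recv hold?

Yes

AG recv: greatest fixpoint, start Z0 = {q0, q1, q2, q5, q6}, keep only states in Sat with every successor in Z. Z1 = {q1, q5, q6}; fixed.
Sat(AG recv) = {q1, q5, q6}
q1 ∈ Sat(AG recv) = {q1, q5, q6}, so the formula holds at q1.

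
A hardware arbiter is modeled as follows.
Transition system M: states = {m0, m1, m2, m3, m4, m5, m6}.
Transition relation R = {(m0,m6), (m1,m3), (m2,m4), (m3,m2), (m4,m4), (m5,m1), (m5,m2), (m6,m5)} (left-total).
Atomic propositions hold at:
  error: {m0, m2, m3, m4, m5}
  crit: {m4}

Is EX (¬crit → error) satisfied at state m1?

Sat(¬crit) = {m0, m1, m2, m3, m5, m6}
Sat(¬crit → error) = {m0, m2, m3, m4, m5}
Sat(EX (¬crit → error)) = {s : some successor in {m0, m2, m3, m4, m5}} = {m1, m2, m3, m4, m5, m6}
m1 ∈ Sat(EX (¬crit → error)) = {m1, m2, m3, m4, m5, m6}, so the formula holds at m1.

Yes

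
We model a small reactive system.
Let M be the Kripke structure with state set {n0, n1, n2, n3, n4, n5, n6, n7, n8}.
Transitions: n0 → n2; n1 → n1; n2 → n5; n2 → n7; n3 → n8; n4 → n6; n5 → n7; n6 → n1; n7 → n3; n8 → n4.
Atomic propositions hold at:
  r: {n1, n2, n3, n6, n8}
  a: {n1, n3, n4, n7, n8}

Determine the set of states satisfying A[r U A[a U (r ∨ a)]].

Sat(r ∨ a) = {n1, n2, n3, n4, n6, n7, n8}
A[a U (r ∨ a)]: least fixpoint, start Z0 = Sat((r ∨ a)) = {n1, n2, n3, n4, n6, n7, n8}, add states in Sat(a) with every successor in Z. Already a fixed point.
Sat(A[a U (r ∨ a)]) = {n1, n2, n3, n4, n6, n7, n8}
A[r U A[a U (r ∨ a)]]: least fixpoint, start Z0 = Sat(A[a U (r ∨ a)]) = {n1, n2, n3, n4, n6, n7, n8}, add states in Sat(r) with every successor in Z. Already a fixed point.
Sat(A[r U A[a U (r ∨ a)]]) = {n1, n2, n3, n4, n6, n7, n8}

{n1, n2, n3, n4, n6, n7, n8}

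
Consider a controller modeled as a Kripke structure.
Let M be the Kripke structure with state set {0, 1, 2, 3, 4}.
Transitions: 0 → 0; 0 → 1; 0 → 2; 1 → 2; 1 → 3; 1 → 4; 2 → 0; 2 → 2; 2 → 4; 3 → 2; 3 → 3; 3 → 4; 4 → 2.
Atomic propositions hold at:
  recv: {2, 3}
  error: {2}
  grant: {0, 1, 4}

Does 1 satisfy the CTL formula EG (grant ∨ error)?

Sat(grant ∨ error) = {0, 1, 2, 4}
EG (grant ∨ error): greatest fixpoint, start Z0 = {0, 1, 2, 4}, keep only states in Sat with some successor in Z. Already a fixed point.
Sat(EG (grant ∨ error)) = {0, 1, 2, 4}
1 ∈ Sat(EG (grant ∨ error)) = {0, 1, 2, 4}, so the formula holds at 1.

Yes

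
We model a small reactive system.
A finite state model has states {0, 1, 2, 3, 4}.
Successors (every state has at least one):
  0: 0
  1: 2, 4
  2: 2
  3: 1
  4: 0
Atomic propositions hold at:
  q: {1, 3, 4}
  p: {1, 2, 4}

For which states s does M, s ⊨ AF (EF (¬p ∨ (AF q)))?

{0, 1, 3, 4}

Sat(¬p) = {0, 3}
AF q: least fixpoint, start Z0 = {1, 3, 4}, add states with every successor in Z. Already a fixed point.
Sat(AF q) = {1, 3, 4}
Sat(¬p ∨ (AF q)) = {0, 1, 3, 4}
EF (¬p ∨ (AF q)): least fixpoint, start Z0 = {0, 1, 3, 4}, add states with some successor in Z. Already a fixed point.
Sat(EF (¬p ∨ (AF q))) = {0, 1, 3, 4}
AF (EF (¬p ∨ (AF q))): least fixpoint, start Z0 = {0, 1, 3, 4}, add states with every successor in Z. Already a fixed point.
Sat(AF (EF (¬p ∨ (AF q)))) = {0, 1, 3, 4}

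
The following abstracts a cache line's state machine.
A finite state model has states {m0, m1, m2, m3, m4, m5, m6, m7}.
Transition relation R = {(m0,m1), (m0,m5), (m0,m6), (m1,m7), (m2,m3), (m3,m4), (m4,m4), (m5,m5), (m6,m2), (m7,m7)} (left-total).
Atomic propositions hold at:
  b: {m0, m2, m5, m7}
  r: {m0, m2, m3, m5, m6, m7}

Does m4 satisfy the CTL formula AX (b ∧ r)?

No

Sat(b ∧ r) = {m0, m2, m5, m7}
Sat(AX (b ∧ r)) = {s : every successor in {m0, m2, m5, m7}} = {m1, m5, m6, m7}
m4 ∉ Sat(AX (b ∧ r)) = {m1, m5, m6, m7}, so the formula does not hold at m4.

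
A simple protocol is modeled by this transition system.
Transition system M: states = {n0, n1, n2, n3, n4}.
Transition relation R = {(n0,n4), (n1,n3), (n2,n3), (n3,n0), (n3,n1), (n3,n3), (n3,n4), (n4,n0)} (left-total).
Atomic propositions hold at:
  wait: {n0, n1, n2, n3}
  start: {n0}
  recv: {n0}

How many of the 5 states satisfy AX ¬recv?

Sat(¬recv) = {n1, n2, n3, n4}
Sat(AX ¬recv) = {s : every successor in {n1, n2, n3, n4}} = {n0, n1, n2}
|Sat(AX ¬recv)| = |{n0, n1, n2}| = 3.

3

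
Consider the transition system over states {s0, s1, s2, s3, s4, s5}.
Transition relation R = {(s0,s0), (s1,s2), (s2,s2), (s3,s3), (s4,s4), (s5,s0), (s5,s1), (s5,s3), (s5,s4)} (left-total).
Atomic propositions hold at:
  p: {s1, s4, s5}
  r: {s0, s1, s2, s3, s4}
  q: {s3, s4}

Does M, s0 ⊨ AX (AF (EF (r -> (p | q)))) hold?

Sat(p | q) = {s1, s3, s4, s5}
Sat(r -> (p | q)) = {s1, s3, s4, s5}
EF (r -> (p | q)): least fixpoint, start Z0 = {s1, s3, s4, s5}, add states with some successor in Z. Already a fixed point.
Sat(EF (r -> (p | q))) = {s1, s3, s4, s5}
AF (EF (r -> (p | q))): least fixpoint, start Z0 = {s1, s3, s4, s5}, add states with every successor in Z. Already a fixed point.
Sat(AF (EF (r -> (p | q)))) = {s1, s3, s4, s5}
Sat(AX (AF (EF (r -> (p | q))))) = {s : every successor in {s1, s3, s4, s5}} = {s3, s4}
s0 ∉ Sat(AX (AF (EF (r -> (p | q))))) = {s3, s4}, so the formula does not hold at s0.

No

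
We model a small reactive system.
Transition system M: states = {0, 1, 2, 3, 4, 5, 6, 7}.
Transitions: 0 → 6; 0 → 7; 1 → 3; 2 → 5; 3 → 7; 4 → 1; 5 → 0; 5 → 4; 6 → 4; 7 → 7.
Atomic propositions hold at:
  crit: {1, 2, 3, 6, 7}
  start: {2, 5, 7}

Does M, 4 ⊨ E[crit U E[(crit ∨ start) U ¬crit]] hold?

Yes

Sat(crit ∨ start) = {1, 2, 3, 5, 6, 7}
Sat(¬crit) = {0, 4, 5}
E[(crit ∨ start) U ¬crit]: least fixpoint, start Z0 = Sat(¬crit) = {0, 4, 5}, add states in Sat(crit ∨ start) with some successor in Z. Z1 = {0, 2, 4, 5, 6}; fixed.
Sat(E[(crit ∨ start) U ¬crit]) = {0, 2, 4, 5, 6}
E[crit U E[(crit ∨ start) U ¬crit]]: least fixpoint, start Z0 = Sat(E[(crit ∨ start) U ¬crit]) = {0, 2, 4, 5, 6}, add states in Sat(crit) with some successor in Z. Already a fixed point.
Sat(E[crit U E[(crit ∨ start) U ¬crit]]) = {0, 2, 4, 5, 6}
4 ∈ Sat(E[crit U E[(crit ∨ start) U ¬crit]]) = {0, 2, 4, 5, 6}, so the formula holds at 4.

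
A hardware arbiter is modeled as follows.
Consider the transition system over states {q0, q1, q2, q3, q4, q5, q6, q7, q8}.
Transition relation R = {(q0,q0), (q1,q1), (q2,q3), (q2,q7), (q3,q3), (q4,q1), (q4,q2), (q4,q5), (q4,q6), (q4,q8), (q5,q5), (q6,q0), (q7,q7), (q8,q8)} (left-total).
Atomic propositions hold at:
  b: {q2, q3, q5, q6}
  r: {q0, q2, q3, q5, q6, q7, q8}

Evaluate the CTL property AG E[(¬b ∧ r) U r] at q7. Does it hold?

Sat(¬b) = {q0, q1, q4, q7, q8}
Sat(¬b ∧ r) = {q0, q7, q8}
E[(¬b ∧ r) U r]: least fixpoint, start Z0 = Sat(r) = {q0, q2, q3, q5, q6, q7, q8}, add states in Sat(¬b ∧ r) with some successor in Z. Already a fixed point.
Sat(E[(¬b ∧ r) U r]) = {q0, q2, q3, q5, q6, q7, q8}
AG E[(¬b ∧ r) U r]: greatest fixpoint, start Z0 = {q0, q2, q3, q5, q6, q7, q8}, keep only states in Sat with every successor in Z. Already a fixed point.
Sat(AG E[(¬b ∧ r) U r]) = {q0, q2, q3, q5, q6, q7, q8}
q7 ∈ Sat(AG E[(¬b ∧ r) U r]) = {q0, q2, q3, q5, q6, q7, q8}, so the formula holds at q7.

Yes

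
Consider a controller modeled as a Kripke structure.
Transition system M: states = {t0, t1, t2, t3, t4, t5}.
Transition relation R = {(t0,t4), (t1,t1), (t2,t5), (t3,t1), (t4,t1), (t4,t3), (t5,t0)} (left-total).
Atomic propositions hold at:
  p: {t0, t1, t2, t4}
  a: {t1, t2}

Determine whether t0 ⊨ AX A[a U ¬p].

No

Sat(¬p) = {t3, t5}
A[a U ¬p]: least fixpoint, start Z0 = Sat(¬p) = {t3, t5}, add states in Sat(a) with every successor in Z. Z1 = {t2, t3, t5}; fixed.
Sat(A[a U ¬p]) = {t2, t3, t5}
Sat(AX A[a U ¬p]) = {s : every successor in {t2, t3, t5}} = {t2}
t0 ∉ Sat(AX A[a U ¬p]) = {t2}, so the formula does not hold at t0.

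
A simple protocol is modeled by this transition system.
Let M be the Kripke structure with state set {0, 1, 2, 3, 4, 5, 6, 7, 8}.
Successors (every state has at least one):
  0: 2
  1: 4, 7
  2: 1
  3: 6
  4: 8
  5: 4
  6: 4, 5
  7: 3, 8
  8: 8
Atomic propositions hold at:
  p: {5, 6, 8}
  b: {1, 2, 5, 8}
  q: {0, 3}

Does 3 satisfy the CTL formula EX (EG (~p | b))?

No

Sat(~p) = {0, 1, 2, 3, 4, 7}
Sat(~p | b) = {0, 1, 2, 3, 4, 5, 7, 8}
EG (~p | b): greatest fixpoint, start Z0 = {0, 1, 2, 3, 4, 5, 7, 8}, keep only states in Sat with some successor in Z. Z1 = {0, 1, 2, 4, 5, 7, 8}; fixed.
Sat(EG (~p | b)) = {0, 1, 2, 4, 5, 7, 8}
Sat(EX (EG (~p | b))) = {s : some successor in {0, 1, 2, 4, 5, 7, 8}} = {0, 1, 2, 4, 5, 6, 7, 8}
3 ∉ Sat(EX (EG (~p | b))) = {0, 1, 2, 4, 5, 6, 7, 8}, so the formula does not hold at 3.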